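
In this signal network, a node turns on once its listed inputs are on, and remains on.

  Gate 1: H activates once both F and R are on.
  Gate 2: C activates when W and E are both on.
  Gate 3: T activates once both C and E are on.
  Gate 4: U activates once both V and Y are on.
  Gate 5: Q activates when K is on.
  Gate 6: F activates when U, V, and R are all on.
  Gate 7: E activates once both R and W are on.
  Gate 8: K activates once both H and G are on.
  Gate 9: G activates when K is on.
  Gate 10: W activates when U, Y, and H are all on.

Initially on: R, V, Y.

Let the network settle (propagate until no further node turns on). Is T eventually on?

Yes

Gate 4: V and Y on → U on.
U, V, and R are on, so F activates (Gate 6).
Gate 1: F and R on → H on.
U, Y, and H are on, so W activates (Gate 10).
R and W are on, so E activates (Gate 7).
W and E are on, so C activates (Gate 2).
Gate 3: C and E on → T on.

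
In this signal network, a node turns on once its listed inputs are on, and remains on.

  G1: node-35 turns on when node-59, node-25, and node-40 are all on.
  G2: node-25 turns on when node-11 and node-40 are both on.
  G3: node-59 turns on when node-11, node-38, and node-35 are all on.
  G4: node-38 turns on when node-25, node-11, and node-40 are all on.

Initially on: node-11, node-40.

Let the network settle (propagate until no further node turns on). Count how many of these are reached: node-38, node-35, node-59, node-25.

G2: node-11 and node-40 on → node-25 on.
node-25, node-11, and node-40 are on, so node-38 turns on (G4).
node-38: reached.
node-35 would need node-59, node-25, and node-40 (G1), but node-59 never turns on.
node-59 would need node-11, node-38, and node-35 (G3), but node-35 never turns on.
node-25: reached.
Reached: node-38 and node-25 — 2 of the 4.

2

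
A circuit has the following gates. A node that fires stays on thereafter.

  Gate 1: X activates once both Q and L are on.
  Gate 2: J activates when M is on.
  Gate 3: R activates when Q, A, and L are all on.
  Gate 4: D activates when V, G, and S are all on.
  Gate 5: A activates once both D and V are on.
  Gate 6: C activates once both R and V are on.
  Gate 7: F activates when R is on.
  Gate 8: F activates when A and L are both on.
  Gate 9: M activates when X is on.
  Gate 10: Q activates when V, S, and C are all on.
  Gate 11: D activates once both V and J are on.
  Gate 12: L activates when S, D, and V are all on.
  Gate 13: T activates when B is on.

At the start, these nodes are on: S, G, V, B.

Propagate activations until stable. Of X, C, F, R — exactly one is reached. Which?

F

Gate 4: V, G, and S on → D on.
S, D, and V are on, so L activates (Gate 12).
D and V are on, so A activates (Gate 5).
A and L are on, so F activates (Gate 8).
R would need Q, A, and L (Gate 3), but Q never turns on. X would need Q and L (Gate 1), but Q never turns on. C would need R and V (Gate 6), but R never turns on.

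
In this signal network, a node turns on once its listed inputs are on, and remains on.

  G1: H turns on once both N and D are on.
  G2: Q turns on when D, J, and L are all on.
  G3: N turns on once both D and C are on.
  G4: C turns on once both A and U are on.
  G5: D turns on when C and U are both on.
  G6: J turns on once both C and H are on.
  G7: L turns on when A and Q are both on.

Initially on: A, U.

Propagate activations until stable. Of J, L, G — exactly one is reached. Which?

A and U are on, so C turns on (G4).
G5: C and U on → D on.
D and C are on, so N turns on (G3).
N and D are on, so H turns on (G1).
C and H are on, so J turns on (G6).
No rule produces G, and it is not given. L would need A and Q (G7), but Q never turns on.

J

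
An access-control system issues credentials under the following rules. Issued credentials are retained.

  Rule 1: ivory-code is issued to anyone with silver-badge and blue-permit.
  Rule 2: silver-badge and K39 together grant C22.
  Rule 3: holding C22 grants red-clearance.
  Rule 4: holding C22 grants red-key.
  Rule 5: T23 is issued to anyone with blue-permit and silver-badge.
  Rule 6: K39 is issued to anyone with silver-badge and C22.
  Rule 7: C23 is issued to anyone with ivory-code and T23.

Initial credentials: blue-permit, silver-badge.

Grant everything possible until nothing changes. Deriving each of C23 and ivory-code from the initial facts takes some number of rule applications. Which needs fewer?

ivory-code: Holding silver-badge and blue-permit grants ivory-code (Rule 1). [1 rule application]
C23: Holding silver-badge and blue-permit grants ivory-code (Rule 1). Holding blue-permit and silver-badge grants T23 (Rule 5). Holding ivory-code and T23 grants C23 (Rule 7). [3 rule applications]
ivory-code needs fewer.

ivory-code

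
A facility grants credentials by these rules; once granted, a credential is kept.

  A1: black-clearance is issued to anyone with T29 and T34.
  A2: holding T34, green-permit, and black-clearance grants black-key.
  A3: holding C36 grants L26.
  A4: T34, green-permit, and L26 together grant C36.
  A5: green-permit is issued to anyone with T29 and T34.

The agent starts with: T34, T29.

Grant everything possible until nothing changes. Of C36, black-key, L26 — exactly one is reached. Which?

Holding T29 and T34 grants black-clearance (A1).
Holding T29 and T34 grants green-permit (A5).
Holding T34, green-permit, and black-clearance grants black-key (A2).
L26 would need C36 (A3), but C36 is never granted. C36 would need T34, green-permit, and L26 (A4), but L26 is never granted.

black-key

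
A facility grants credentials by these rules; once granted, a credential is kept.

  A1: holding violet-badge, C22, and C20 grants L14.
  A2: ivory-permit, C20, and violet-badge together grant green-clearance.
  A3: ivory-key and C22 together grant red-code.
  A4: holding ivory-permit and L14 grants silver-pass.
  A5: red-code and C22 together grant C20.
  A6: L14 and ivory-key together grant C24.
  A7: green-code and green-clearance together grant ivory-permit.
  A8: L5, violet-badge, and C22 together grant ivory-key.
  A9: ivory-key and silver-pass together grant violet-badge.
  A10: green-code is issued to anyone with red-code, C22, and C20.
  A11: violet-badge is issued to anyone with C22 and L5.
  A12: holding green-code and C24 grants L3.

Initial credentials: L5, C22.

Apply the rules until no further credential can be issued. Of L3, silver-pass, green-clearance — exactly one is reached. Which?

Holding C22 and L5 grants violet-badge (A11).
Holding L5, violet-badge, and C22 grants ivory-key (A8).
Holding ivory-key and C22 grants red-code (A3).
Holding red-code and C22 grants C20 (A5).
Holding red-code, C22, and C20 grants green-code (A10).
Holding violet-badge, C22, and C20 grants L14 (A1).
Holding L14 and ivory-key grants C24 (A6).
Holding green-code and C24 grants L3 (A12).
green-clearance would need ivory-permit, C20, and violet-badge (A2), but ivory-permit is never granted. silver-pass would need ivory-permit and L14 (A4), but ivory-permit is never granted.

L3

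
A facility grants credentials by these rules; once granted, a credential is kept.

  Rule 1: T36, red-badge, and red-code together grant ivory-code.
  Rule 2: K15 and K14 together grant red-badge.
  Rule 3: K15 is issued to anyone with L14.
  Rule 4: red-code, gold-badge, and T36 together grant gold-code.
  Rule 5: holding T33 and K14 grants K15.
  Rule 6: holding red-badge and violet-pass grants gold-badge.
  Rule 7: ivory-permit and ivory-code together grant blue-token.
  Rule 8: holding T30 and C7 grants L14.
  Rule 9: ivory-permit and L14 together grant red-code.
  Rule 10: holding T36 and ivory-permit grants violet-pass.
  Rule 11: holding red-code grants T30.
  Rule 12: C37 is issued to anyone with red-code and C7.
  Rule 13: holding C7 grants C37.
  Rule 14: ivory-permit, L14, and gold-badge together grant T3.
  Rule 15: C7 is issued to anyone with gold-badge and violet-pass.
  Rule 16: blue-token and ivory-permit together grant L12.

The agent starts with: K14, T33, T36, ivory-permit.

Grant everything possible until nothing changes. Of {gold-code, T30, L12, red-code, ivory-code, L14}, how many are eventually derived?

0

gold-code would need red-code, gold-badge, and T36 (Rule 4), but red-code is never granted.
T30 would need red-code (Rule 11), but red-code is never granted.
L12 would need blue-token and ivory-permit (Rule 16), but blue-token is never granted.
red-code would need ivory-permit and L14 (Rule 9), but L14 is never granted.
ivory-code would need T36, red-badge, and red-code (Rule 1), but red-code is never granted.
L14 would need T30 and C7 (Rule 8), but T30 is never granted.
None of the 6 are reached.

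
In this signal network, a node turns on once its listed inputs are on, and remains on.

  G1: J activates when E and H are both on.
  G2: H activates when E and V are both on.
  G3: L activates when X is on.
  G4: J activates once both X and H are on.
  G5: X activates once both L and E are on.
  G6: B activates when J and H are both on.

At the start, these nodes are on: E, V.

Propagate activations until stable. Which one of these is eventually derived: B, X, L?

B

G2: E and V on → H on.
G1: E and H on → J on.
G6: J and H on → B on.
L would need X (G3), but X never turns on. X would need L and E (G5), but L never turns on.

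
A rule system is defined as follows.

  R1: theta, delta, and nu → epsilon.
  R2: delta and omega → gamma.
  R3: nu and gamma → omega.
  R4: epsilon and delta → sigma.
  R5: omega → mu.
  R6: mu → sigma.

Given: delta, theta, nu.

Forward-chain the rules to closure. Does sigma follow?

Yes

From theta, delta, and nu, R1 gives epsilon.
epsilon and delta hold, so sigma follows (R4).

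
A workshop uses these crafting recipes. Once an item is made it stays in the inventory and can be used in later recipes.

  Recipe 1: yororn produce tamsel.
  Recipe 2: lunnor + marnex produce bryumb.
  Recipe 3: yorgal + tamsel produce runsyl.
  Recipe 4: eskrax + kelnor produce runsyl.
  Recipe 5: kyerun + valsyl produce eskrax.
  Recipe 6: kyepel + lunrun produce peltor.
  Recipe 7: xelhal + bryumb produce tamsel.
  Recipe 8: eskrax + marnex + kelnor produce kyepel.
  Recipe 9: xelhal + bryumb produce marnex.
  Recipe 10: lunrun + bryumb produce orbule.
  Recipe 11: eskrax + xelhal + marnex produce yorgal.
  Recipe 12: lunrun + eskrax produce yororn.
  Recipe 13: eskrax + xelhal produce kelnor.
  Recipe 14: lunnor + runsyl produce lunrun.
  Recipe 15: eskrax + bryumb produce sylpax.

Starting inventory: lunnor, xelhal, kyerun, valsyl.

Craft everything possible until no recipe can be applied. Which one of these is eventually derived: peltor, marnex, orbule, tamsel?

tamsel

Using Recipe 5, kyerun and valsyl make eskrax.
Using Recipe 13, eskrax and xelhal make kelnor.
Using Recipe 4, eskrax and kelnor make runsyl.
lunnor + runsyl → lunrun (Recipe 14).
Using Recipe 12, lunrun and eskrax make yororn.
yororn → tamsel (Recipe 1).
peltor would need kyepel and lunrun (Recipe 6), but kyepel is never obtained. marnex would need xelhal and bryumb (Recipe 9), but bryumb is never obtained. orbule would need lunrun and bryumb (Recipe 10), but bryumb is never obtained.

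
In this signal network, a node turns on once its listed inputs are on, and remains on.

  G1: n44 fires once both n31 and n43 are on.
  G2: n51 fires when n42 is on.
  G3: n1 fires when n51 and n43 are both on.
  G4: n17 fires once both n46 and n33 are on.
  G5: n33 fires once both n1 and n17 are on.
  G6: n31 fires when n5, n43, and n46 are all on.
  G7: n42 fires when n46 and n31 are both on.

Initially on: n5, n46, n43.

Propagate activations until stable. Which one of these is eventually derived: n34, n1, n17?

n1

n5, n43, and n46 are on, so n31 fires (G6).
G7: n46 and n31 on → n42 on.
G2: n42 on → n51 on.
G3: n51 and n43 on → n1 on.
No rule produces n34, and it is not given. n17 would need n46 and n33 (G4), but n33 never turns on.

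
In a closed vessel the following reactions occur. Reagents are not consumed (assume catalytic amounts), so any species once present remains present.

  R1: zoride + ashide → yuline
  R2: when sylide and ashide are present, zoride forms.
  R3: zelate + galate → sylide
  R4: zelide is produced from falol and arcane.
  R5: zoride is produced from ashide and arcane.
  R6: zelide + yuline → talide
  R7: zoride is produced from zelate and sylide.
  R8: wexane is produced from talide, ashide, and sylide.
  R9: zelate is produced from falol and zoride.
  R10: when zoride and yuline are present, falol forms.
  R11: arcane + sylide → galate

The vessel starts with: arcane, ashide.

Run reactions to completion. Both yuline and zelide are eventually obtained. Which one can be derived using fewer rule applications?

yuline

yuline: ashide and arcane present → zoride forms (R5). zoride and ashide present → yuline forms (R1). [2 rule applications]
zelide: ashide and arcane present → zoride forms (R5). zoride and ashide present → yuline forms (R1). zoride and yuline present → falol forms (R10). falol and arcane present → zelide forms (R4). [4 rule applications]
yuline needs fewer.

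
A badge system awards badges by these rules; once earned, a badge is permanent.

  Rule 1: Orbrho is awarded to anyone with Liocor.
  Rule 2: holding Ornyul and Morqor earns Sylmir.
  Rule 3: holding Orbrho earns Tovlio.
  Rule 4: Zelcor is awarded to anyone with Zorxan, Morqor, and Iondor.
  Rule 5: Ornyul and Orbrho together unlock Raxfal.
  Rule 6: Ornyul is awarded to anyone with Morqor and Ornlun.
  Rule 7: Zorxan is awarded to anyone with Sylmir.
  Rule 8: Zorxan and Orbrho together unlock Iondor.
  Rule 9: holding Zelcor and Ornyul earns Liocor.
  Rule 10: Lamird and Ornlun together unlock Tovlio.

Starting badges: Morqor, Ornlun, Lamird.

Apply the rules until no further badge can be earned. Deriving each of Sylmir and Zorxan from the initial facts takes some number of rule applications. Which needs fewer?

Sylmir

Sylmir: With Morqor and Ornlun, Ornyul is earned (Rule 6). With Ornyul and Morqor, Sylmir is earned (Rule 2). [2 rule applications]
Zorxan: With Morqor and Ornlun, Ornyul is earned (Rule 6). With Ornyul and Morqor, Sylmir is earned (Rule 2). With Sylmir, Zorxan is earned (Rule 7). [3 rule applications]
Sylmir needs fewer.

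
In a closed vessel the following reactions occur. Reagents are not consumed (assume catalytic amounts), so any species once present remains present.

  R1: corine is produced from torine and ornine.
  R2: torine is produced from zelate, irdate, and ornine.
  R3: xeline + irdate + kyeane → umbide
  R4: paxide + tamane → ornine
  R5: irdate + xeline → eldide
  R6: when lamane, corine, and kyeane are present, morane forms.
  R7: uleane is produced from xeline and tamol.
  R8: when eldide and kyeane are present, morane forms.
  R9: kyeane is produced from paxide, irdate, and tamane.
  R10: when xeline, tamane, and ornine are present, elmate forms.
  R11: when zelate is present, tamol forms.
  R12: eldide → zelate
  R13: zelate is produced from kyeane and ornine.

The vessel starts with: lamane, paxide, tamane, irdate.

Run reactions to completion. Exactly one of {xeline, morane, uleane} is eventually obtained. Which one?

paxide, irdate, and tamane present → kyeane forms (R9).
paxide and tamane present → ornine forms (R4).
kyeane and ornine present → zelate forms (R13).
zelate, irdate, and ornine present → torine forms (R2).
torine and ornine present → corine forms (R1).
lamane, corine, and kyeane present → morane forms (R6).
uleane would need xeline and tamol (R7), but xeline never forms. No rule produces xeline, and it is not given.

morane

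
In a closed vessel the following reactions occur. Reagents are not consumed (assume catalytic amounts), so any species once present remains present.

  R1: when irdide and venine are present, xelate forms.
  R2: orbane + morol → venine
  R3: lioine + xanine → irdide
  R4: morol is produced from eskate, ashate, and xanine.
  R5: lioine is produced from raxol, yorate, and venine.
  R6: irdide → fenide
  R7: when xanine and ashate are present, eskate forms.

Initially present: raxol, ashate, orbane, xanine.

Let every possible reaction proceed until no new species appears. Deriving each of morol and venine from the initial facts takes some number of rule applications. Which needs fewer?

morol

morol: xanine and ashate present → eskate forms (R7). eskate, ashate, and xanine present → morol forms (R4). [2 rule applications]
venine: xanine and ashate present → eskate forms (R7). eskate, ashate, and xanine present → morol forms (R4). orbane and morol present → venine forms (R2). [3 rule applications]
morol needs fewer.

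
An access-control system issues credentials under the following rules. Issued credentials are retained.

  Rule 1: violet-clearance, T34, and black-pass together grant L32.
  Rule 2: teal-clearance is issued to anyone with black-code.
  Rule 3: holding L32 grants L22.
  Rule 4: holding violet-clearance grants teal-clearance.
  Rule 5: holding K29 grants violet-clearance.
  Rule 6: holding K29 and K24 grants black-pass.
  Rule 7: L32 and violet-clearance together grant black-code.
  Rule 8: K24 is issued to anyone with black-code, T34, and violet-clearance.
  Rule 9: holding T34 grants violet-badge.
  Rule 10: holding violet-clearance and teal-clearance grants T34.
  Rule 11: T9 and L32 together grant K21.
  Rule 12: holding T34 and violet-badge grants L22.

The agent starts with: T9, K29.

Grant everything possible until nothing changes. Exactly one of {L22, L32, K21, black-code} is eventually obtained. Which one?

Holding K29 grants violet-clearance (Rule 5).
Holding violet-clearance grants teal-clearance (Rule 4).
Holding violet-clearance and teal-clearance grants T34 (Rule 10).
Holding T34 grants violet-badge (Rule 9).
Holding T34 and violet-badge grants L22 (Rule 12).
K21 would need T9 and L32 (Rule 11), but L32 is never granted. L32 would need violet-clearance, T34, and black-pass (Rule 1), but black-pass is never granted. black-code would need L32 and violet-clearance (Rule 7), but L32 is never granted.

L22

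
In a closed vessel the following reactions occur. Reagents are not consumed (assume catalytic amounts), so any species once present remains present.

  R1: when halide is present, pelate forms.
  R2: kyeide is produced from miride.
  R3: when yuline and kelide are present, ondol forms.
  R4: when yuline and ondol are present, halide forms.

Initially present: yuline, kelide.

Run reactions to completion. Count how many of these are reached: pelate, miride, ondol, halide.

yuline and kelide present → ondol forms (R3).
yuline and ondol present → halide forms (R4).
halide present → pelate forms (R1).
pelate: reached.
No rule produces miride, and it is not given.
ondol: reached.
halide: reached.
Reached: pelate, ondol, and halide — 3 of the 4.

3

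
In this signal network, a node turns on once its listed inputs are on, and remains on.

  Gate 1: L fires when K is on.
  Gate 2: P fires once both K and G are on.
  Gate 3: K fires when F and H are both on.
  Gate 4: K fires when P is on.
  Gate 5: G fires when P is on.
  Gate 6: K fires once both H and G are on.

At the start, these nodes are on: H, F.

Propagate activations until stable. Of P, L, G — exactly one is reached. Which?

L

Gate 3: F and H on → K on.
K is on, so L fires (Gate 1).
P would need K and G (Gate 2), but G never turns on. G would need P (Gate 5), but P never turns on.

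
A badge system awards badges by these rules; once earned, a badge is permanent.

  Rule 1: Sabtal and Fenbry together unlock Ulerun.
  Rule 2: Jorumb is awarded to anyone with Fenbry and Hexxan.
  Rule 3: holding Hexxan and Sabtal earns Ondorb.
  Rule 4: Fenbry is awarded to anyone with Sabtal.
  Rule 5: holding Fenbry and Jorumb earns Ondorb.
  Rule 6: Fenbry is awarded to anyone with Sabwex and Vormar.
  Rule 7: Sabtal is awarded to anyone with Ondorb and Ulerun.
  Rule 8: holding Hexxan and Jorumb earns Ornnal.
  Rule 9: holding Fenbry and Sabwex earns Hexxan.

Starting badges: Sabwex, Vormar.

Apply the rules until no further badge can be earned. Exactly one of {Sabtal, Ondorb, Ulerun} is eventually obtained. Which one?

With Sabwex and Vormar, Fenbry is earned (Rule 6).
With Fenbry and Sabwex, Hexxan is earned (Rule 9).
With Fenbry and Hexxan, Jorumb is earned (Rule 2).
With Fenbry and Jorumb, Ondorb is earned (Rule 5).
Ulerun would need Sabtal and Fenbry (Rule 1), but Sabtal is never earned. Sabtal would need Ondorb and Ulerun (Rule 7), but Ulerun is never earned.

Ondorb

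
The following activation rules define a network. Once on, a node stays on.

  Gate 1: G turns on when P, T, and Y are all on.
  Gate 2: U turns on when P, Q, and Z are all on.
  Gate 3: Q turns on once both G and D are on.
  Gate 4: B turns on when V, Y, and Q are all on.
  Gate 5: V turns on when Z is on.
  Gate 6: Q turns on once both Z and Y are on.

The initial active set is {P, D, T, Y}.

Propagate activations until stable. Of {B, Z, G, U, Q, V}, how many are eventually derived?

Gate 1: P, T, and Y on → G on.
Gate 3: G and D on → Q on.
B would need V, Y, and Q (Gate 4), but V never turns on.
No rule produces Z, and it is not given.
G: reached.
U would need P, Q, and Z (Gate 2), but Z never turns on.
Q: reached.
V would need Z (Gate 5), but Z never turns on.
Reached: G and Q — 2 of the 6.

2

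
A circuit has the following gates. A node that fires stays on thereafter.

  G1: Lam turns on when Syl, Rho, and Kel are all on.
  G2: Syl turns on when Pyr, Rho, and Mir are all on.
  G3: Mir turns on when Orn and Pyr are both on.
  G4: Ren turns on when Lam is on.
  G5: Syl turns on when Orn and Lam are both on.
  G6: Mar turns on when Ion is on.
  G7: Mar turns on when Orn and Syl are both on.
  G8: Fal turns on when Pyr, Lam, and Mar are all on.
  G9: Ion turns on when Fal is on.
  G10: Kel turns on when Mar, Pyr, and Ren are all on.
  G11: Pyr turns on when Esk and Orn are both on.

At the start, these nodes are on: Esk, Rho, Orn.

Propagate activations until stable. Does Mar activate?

Yes

G11: Esk and Orn on → Pyr on.
G3: Orn and Pyr on → Mir on.
G2: Pyr, Rho, and Mir on → Syl on.
G7: Orn and Syl on → Mar on.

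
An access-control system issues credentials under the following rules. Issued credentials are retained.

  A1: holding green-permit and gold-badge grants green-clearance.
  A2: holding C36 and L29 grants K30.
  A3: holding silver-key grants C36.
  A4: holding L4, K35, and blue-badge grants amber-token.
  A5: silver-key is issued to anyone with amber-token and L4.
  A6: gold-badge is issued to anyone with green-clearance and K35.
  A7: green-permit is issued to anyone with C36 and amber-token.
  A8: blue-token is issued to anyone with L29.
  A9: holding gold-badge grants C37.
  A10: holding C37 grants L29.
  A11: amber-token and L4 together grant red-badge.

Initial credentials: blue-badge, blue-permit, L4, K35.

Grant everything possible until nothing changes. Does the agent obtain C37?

C37 would need gold-badge (A9), but gold-badge is never granted.

No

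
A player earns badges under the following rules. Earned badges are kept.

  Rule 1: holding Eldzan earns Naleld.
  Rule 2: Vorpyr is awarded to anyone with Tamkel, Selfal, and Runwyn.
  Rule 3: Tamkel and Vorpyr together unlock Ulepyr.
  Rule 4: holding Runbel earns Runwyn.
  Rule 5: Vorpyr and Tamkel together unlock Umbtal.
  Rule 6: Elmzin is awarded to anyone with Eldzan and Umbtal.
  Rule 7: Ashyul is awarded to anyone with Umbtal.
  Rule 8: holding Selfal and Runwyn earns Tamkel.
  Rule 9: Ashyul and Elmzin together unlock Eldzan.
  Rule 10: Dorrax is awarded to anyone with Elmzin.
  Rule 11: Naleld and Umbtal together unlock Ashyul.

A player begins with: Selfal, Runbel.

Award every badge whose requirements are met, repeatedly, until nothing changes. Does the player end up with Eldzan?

No

Eldzan would need Ashyul and Elmzin (Rule 9), but Elmzin is never earned.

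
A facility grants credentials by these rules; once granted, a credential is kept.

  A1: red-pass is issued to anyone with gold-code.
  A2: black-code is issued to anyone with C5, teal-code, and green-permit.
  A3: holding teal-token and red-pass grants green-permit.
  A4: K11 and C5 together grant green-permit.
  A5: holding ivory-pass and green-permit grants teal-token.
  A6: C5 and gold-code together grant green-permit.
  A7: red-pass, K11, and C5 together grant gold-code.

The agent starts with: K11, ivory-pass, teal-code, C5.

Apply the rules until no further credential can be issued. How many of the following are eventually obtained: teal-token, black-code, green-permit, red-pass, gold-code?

3

Holding K11 and C5 grants green-permit (A4).
Holding C5, teal-code, and green-permit grants black-code (A2).
Holding ivory-pass and green-permit grants teal-token (A5).
teal-token: reached.
black-code: reached.
green-permit: reached.
red-pass would need gold-code (A1), but gold-code is never granted.
gold-code would need red-pass, K11, and C5 (A7), but red-pass is never granted.
Reached: teal-token, black-code, and green-permit — 3 of the 5.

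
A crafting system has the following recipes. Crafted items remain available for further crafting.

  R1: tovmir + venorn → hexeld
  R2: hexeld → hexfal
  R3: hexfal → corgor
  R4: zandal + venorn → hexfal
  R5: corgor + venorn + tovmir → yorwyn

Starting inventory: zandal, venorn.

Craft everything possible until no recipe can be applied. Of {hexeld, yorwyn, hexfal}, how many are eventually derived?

1

zandal + venorn → hexfal (R4).
hexeld would need tovmir and venorn (R1), but tovmir is never obtained.
yorwyn would need corgor, venorn, and tovmir (R5), but tovmir is never obtained.
hexfal: reached.
Reached: hexfal — 1 of the 3.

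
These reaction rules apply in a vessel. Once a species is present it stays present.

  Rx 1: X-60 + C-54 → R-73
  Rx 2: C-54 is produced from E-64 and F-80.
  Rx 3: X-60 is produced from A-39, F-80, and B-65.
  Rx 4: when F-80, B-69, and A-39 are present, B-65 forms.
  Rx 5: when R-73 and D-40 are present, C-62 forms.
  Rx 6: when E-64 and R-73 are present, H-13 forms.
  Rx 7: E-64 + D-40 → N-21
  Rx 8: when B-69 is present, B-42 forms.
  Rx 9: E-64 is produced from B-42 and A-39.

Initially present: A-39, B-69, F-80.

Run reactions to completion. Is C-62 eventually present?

C-62 would need R-73 and D-40 (Rx 5), but D-40 never forms.

No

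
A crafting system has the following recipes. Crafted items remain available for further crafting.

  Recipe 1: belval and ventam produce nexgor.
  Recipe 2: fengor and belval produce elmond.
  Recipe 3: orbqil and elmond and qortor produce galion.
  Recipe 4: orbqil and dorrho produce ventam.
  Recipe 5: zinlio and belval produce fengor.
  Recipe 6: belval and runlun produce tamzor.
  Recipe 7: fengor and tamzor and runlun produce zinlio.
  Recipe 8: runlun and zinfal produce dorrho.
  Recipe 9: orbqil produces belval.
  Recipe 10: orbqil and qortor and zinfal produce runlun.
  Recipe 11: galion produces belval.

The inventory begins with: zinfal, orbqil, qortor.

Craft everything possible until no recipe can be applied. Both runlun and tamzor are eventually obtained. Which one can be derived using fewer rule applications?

runlun: Using Recipe 10, orbqil, qortor, and zinfal make runlun. [1 rule application]
tamzor: Using Recipe 10, orbqil, qortor, and zinfal make runlun. Using Recipe 9, orbqil makes belval. belval and runlun → tamzor (Recipe 6). [3 rule applications]
runlun needs fewer.

runlun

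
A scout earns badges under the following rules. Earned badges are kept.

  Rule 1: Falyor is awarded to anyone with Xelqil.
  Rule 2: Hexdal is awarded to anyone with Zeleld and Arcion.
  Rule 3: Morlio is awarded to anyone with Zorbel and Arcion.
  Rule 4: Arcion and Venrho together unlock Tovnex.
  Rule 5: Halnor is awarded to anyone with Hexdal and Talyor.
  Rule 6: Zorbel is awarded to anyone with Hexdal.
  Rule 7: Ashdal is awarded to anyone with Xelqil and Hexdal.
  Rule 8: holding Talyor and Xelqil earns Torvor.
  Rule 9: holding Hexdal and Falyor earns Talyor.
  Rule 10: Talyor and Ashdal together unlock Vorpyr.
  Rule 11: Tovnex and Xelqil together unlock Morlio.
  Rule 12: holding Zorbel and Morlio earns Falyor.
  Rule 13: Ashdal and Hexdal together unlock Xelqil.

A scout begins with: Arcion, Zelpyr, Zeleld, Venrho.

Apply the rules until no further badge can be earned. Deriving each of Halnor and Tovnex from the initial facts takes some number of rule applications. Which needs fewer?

Tovnex: With Arcion and Venrho, Tovnex is earned (Rule 4). [1 rule application]
Halnor: With Zeleld and Arcion, Hexdal is earned (Rule 2). With Hexdal, Zorbel is earned (Rule 6). With Zorbel and Arcion, Morlio is earned (Rule 3). With Zorbel and Morlio, Falyor is earned (Rule 12). With Hexdal and Falyor, Talyor is earned (Rule 9). With Hexdal and Talyor, Halnor is earned (Rule 5). [6 rule applications]
Tovnex needs fewer.

Tovnex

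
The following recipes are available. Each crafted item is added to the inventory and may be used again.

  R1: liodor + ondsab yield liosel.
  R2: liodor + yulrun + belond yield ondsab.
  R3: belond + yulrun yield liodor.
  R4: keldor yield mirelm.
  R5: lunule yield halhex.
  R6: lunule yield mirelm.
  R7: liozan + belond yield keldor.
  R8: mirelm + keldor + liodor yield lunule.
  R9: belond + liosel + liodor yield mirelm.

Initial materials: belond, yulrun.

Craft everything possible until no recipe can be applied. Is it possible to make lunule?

lunule would need mirelm, keldor, and liodor (R8), but keldor is never obtained.

No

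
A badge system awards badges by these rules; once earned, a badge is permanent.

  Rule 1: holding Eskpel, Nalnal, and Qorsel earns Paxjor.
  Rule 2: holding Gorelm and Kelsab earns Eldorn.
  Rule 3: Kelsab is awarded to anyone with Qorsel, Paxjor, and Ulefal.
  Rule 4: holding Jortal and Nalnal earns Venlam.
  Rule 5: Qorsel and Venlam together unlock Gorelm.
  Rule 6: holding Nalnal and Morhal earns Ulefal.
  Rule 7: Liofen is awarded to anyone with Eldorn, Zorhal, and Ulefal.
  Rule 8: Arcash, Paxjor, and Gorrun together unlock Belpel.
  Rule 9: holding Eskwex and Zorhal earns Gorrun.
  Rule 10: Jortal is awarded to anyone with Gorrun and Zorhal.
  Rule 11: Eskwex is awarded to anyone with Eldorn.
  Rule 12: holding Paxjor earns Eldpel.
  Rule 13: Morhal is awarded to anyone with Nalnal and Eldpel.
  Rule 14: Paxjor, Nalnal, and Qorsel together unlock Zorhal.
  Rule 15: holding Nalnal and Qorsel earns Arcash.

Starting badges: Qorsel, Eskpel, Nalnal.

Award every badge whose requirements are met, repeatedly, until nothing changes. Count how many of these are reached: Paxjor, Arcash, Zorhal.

With Nalnal and Qorsel, Arcash is earned (Rule 15).
With Eskpel, Nalnal, and Qorsel, Paxjor is earned (Rule 1).
With Paxjor, Nalnal, and Qorsel, Zorhal is earned (Rule 14).
Paxjor: reached.
Arcash: reached.
Zorhal: reached.
All 3 are reached.

3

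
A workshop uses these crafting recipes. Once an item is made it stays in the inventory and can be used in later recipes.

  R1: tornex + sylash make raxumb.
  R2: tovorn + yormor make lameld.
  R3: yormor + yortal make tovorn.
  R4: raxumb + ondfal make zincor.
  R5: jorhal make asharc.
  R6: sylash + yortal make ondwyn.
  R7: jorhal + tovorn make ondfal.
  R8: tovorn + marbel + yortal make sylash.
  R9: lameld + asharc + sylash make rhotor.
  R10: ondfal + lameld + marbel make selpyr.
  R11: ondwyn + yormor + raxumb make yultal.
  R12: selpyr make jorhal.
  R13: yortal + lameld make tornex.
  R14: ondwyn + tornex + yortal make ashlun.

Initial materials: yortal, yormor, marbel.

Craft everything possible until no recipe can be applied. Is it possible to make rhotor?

No

rhotor would need lameld, asharc, and sylash (R9), but asharc is never obtained.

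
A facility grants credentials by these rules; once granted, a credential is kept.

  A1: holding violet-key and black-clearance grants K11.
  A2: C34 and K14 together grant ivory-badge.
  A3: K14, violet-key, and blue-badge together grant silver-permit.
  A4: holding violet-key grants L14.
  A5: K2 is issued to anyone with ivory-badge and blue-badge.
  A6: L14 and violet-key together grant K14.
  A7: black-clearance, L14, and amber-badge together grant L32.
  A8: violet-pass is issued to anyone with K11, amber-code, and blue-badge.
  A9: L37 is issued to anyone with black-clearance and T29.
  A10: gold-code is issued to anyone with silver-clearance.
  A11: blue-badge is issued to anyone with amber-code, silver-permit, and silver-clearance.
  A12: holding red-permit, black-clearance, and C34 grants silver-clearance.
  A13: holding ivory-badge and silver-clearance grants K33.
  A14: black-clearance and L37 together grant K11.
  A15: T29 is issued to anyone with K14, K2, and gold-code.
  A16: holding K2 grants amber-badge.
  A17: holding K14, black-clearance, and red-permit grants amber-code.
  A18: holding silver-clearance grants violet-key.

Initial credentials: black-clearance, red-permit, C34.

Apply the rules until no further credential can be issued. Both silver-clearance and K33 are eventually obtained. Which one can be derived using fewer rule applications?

silver-clearance: Holding red-permit, black-clearance, and C34 grants silver-clearance (A12). [1 rule application]
K33: Holding red-permit, black-clearance, and C34 grants silver-clearance (A12). Holding silver-clearance grants violet-key (A18). Holding violet-key grants L14 (A4). Holding L14 and violet-key grants K14 (A6). Holding C34 and K14 grants ivory-badge (A2). Holding ivory-badge and silver-clearance grants K33 (A13). [6 rule applications]
silver-clearance needs fewer.

silver-clearance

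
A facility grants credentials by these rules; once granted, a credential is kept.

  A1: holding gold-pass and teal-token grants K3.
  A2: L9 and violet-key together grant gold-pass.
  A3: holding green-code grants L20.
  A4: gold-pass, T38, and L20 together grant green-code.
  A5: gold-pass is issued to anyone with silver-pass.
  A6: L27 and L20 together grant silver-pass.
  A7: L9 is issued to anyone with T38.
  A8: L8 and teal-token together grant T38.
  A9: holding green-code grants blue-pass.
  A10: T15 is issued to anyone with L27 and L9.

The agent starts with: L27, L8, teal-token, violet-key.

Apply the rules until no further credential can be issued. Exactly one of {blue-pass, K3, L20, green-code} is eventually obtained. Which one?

Holding L8 and teal-token grants T38 (A8).
Holding T38 grants L9 (A7).
Holding L9 and violet-key grants gold-pass (A2).
Holding gold-pass and teal-token grants K3 (A1).
blue-pass would need green-code (A9), but green-code is never granted. green-code would need gold-pass, T38, and L20 (A4), but L20 is never granted. L20 would need green-code (A3), but green-code is never granted.

K3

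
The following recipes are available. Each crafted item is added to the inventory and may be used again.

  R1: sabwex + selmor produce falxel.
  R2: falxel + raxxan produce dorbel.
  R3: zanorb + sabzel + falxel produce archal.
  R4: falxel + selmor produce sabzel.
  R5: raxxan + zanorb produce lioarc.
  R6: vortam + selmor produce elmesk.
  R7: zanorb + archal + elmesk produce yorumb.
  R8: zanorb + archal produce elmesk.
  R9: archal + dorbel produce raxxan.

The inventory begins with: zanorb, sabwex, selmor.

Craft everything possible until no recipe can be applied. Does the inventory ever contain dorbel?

No

dorbel would need falxel and raxxan (R2), but raxxan is never obtained.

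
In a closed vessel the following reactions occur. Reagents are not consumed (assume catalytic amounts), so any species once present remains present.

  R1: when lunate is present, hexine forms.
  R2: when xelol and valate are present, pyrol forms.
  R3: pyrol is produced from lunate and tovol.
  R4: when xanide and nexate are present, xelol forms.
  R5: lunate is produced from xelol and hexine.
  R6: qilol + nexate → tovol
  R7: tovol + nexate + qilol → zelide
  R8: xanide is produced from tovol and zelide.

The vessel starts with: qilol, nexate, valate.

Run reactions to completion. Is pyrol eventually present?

qilol and nexate present → tovol forms (R6).
tovol, nexate, and qilol present → zelide forms (R7).
tovol and zelide present → xanide forms (R8).
xanide and nexate present → xelol forms (R4).
xelol and valate present → pyrol forms (R2).

Yes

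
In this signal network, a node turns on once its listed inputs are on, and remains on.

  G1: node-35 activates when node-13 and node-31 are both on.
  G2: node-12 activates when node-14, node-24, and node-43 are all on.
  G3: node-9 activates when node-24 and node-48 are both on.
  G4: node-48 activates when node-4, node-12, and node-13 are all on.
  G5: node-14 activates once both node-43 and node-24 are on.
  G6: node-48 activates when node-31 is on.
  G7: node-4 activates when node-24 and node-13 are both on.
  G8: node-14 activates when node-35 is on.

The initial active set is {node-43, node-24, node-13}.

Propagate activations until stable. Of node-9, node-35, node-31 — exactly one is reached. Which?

node-9

node-43 and node-24 are on, so node-14 activates (G5).
node-24 and node-13 are on, so node-4 activates (G7).
node-14, node-24, and node-43 are on, so node-12 activates (G2).
node-4, node-12, and node-13 are on, so node-48 activates (G4).
G3: node-24 and node-48 on → node-9 on.
No rule produces node-31, and it is not given. node-35 would need node-13 and node-31 (G1), but node-31 never turns on.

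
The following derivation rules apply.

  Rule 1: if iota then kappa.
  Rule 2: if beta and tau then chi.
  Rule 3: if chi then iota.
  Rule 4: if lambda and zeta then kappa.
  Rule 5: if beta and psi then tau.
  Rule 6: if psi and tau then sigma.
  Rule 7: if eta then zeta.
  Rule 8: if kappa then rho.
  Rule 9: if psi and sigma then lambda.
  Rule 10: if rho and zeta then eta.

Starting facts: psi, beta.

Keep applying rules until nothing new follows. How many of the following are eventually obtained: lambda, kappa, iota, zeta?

beta and psi hold, so tau follows (Rule 5).
psi and tau hold, so sigma follows (Rule 6).
beta and tau hold, so chi follows (Rule 2).
chi holds, so iota follows (Rule 3).
From psi and sigma, Rule 9 gives lambda.
iota holds, so kappa follows (Rule 1).
lambda: reached.
kappa: reached.
iota: reached.
zeta would need eta (Rule 7), but eta is never established.
Reached: lambda, kappa, and iota — 3 of the 4.

3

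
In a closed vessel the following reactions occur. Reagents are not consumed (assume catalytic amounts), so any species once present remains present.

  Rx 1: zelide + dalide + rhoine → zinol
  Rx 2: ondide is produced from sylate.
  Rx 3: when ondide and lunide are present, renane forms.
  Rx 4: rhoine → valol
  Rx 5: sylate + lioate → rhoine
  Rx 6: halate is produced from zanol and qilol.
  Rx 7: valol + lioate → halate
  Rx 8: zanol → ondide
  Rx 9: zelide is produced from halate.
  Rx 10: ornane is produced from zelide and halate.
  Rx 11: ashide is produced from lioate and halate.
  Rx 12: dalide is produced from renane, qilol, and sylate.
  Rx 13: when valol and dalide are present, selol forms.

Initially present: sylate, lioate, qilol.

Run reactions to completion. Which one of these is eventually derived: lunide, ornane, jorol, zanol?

ornane

sylate and lioate present → rhoine forms (Rx 5).
rhoine present → valol forms (Rx 4).
valol and lioate present → halate forms (Rx 7).
halate present → zelide forms (Rx 9).
zelide and halate present → ornane forms (Rx 10).
No rule produces jorol, and it is not given. No rule produces lunide, and it is not given. No rule produces zanol, and it is not given.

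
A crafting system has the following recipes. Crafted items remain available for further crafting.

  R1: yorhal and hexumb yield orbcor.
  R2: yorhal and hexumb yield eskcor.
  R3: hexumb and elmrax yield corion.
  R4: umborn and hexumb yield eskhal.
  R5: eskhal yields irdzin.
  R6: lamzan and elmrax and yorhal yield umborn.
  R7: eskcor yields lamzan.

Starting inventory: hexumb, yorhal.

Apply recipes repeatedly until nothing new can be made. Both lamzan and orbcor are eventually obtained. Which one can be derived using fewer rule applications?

orbcor: Using R1, yorhal and hexumb make orbcor. [1 rule application]
lamzan: yorhal and hexumb → eskcor (R2). eskcor → lamzan (R7). [2 rule applications]
orbcor needs fewer.

orbcor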